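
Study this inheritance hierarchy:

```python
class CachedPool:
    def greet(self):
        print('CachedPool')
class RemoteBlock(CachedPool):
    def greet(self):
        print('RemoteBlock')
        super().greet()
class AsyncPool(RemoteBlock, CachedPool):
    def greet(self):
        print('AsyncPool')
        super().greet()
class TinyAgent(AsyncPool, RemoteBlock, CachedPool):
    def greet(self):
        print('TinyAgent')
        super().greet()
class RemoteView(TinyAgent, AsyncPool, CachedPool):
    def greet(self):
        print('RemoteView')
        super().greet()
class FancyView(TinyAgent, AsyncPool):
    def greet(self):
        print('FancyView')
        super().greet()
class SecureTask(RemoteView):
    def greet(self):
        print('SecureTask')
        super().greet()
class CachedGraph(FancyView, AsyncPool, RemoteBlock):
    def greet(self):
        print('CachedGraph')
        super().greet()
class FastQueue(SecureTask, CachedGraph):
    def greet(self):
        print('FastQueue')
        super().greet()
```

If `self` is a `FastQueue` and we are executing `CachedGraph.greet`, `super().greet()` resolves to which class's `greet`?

L[FastQueue] = FastQueue + merge(L[SecureTask], L[CachedGraph], [SecureTask CachedGraph])
  take SecureTask:  [SecureTask RemoteView TinyAgent AsyncPool RemoteBlock CachedPool object] + [CachedGraph FancyView TinyAgent AsyncPool RemoteBlock CachedPool object] + [SecureTask CachedGraph]
  take RemoteView:  [RemoteView TinyAgent AsyncPool RemoteBlock CachedPool object] + [CachedGraph FancyView TinyAgent AsyncPool RemoteBlock CachedPool object] + [CachedGraph]
  take CachedGraph:  [TinyAgent AsyncPool RemoteBlock CachedPool object] + [CachedGraph FancyView TinyAgent AsyncPool RemoteBlock CachedPool object] + [CachedGraph]
  take FancyView:  [TinyAgent AsyncPool RemoteBlock CachedPool object] + [FancyView TinyAgent AsyncPool RemoteBlock CachedPool object]
  take TinyAgent:  [TinyAgent AsyncPool RemoteBlock CachedPool object] + [TinyAgent AsyncPool RemoteBlock CachedPool object]
  take AsyncPool:  [AsyncPool RemoteBlock CachedPool object] + [AsyncPool RemoteBlock CachedPool object]
  take RemoteBlock:  [RemoteBlock CachedPool object] + [RemoteBlock CachedPool object]
  take CachedPool:  [CachedPool object] + [CachedPool object]
  take object:  [object] + [object]
MRO: FastQueue SecureTask RemoteView CachedGraph FancyView TinyAgent AsyncPool RemoteBlock CachedPool object
super() in CachedGraph.greet on a FastQueue instance goes to the class after CachedGraph in FastQueue's MRO: FancyView.

FancyView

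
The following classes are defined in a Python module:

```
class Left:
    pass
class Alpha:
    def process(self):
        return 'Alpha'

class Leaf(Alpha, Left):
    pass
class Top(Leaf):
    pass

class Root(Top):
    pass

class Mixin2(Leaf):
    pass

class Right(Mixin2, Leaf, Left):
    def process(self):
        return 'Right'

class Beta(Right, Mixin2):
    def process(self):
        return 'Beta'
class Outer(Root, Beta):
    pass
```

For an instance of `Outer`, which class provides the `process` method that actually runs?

Beta

L[Outer] = Outer + merge(L[Root], L[Beta], [Root Beta])
  take Root:  [Root Top Leaf Alpha Left object] + [Beta Right Mixin2 Leaf Alpha Left object] + [Root Beta]
  take Top:  [Top Leaf Alpha Left object] + [Beta Right Mixin2 Leaf Alpha Left object] + [Beta]
  take Beta:  [Leaf Alpha Left object] + [Beta Right Mixin2 Leaf Alpha Left object] + [Beta]
  take Right:  [Leaf Alpha Left object] + [Right Mixin2 Leaf Alpha Left object]
  take Mixin2:  [Leaf Alpha Left object] + [Mixin2 Leaf Alpha Left object]
  take Leaf:  [Leaf Alpha Left object] + [Leaf Alpha Left object]
  take Alpha:  [Alpha Left object] + [Alpha Left object]
  take Left:  [Left object] + [Left object]
  take object:  [object] + [object]
MRO: Outer Root Top Beta Right Mixin2 Leaf Alpha Left object
process is defined in: Alpha, Beta, Right. First along the MRO is Beta.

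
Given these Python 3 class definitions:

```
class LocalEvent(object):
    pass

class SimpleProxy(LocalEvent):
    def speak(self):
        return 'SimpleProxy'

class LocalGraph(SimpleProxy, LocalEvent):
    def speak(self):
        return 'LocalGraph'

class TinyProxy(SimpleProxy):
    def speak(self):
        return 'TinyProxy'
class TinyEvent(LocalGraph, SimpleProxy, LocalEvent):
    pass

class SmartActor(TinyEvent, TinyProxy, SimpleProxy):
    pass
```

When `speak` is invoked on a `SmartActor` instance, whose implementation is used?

L[SmartActor] = SmartActor + merge(L[TinyEvent], L[TinyProxy], L[SimpleProxy], [TinyEvent TinyProxy SimpleProxy])
  take TinyEvent:  [TinyEvent LocalGraph SimpleProxy LocalEvent object] + [TinyProxy SimpleProxy LocalEvent object] + [SimpleProxy LocalEvent object] + [TinyEvent TinyProxy SimpleProxy]
  take LocalGraph:  [LocalGraph SimpleProxy LocalEvent object] + [TinyProxy SimpleProxy LocalEvent object] + [SimpleProxy LocalEvent object] + [TinyProxy SimpleProxy]
  take TinyProxy:  [SimpleProxy LocalEvent object] + [TinyProxy SimpleProxy LocalEvent object] + [SimpleProxy LocalEvent object] + [TinyProxy SimpleProxy]
  take SimpleProxy:  [SimpleProxy LocalEvent object] + [SimpleProxy LocalEvent object] + [SimpleProxy LocalEvent object] + [SimpleProxy]
  take LocalEvent:  [LocalEvent object] + [LocalEvent object] + [LocalEvent object]
  take object:  [object] + [object] + [object]
MRO: SmartActor TinyEvent LocalGraph TinyProxy SimpleProxy LocalEvent object
speak is defined in: LocalGraph, SimpleProxy, TinyProxy. First along the MRO is LocalGraph.

LocalGraph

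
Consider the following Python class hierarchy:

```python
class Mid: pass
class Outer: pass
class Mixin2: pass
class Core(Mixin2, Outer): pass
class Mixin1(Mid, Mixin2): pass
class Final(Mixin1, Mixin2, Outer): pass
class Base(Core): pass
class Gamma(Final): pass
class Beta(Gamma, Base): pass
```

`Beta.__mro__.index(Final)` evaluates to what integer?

2

L[Beta] = Beta + merge(L[Gamma], L[Base], [Gamma Base])
  take Gamma:  [Gamma Final Mixin1 Mid Mixin2 Outer object] + [Base Core Mixin2 Outer object] + [Gamma Base]
  take Final:  [Final Mixin1 Mid Mixin2 Outer object] + [Base Core Mixin2 Outer object] + [Base]
  take Mixin1:  [Mixin1 Mid Mixin2 Outer object] + [Base Core Mixin2 Outer object] + [Base]
  take Mid:  [Mid Mixin2 Outer object] + [Base Core Mixin2 Outer object] + [Base]
  take Base:  [Mixin2 Outer object] + [Base Core Mixin2 Outer object] + [Base]
  take Core:  [Mixin2 Outer object] + [Core Mixin2 Outer object]
  take Mixin2:  [Mixin2 Outer object] + [Mixin2 Outer object]
  take Outer:  [Outer object] + [Outer object]
  take object:  [object] + [object]
MRO: Beta Gamma Final Mixin1 Mid Base Core Mixin2 Outer object
Final sits at index 2.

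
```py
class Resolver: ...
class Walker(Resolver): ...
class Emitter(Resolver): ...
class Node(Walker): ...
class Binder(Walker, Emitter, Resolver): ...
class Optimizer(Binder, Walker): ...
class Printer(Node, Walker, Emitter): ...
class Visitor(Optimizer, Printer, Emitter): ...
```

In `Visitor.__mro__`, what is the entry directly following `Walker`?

Emitter

L[Visitor] = Visitor + merge(L[Optimizer], L[Printer], L[Emitter], [Optimizer Printer Emitter])
  take Optimizer:  [Optimizer Binder Walker Emitter Resolver object] + [Printer Node Walker Emitter Resolver object] + [Emitter Resolver object] + [Optimizer Printer Emitter]
  take Binder:  [Binder Walker Emitter Resolver object] + [Printer Node Walker Emitter Resolver object] + [Emitter Resolver object] + [Printer Emitter]
  take Printer:  [Walker Emitter Resolver object] + [Printer Node Walker Emitter Resolver object] + [Emitter Resolver object] + [Printer Emitter]
  take Node:  [Walker Emitter Resolver object] + [Node Walker Emitter Resolver object] + [Emitter Resolver object] + [Emitter]
  take Walker:  [Walker Emitter Resolver object] + [Walker Emitter Resolver object] + [Emitter Resolver object] + [Emitter]
  take Emitter:  [Emitter Resolver object] + [Emitter Resolver object] + [Emitter Resolver object] + [Emitter]
  take Resolver:  [Resolver object] + [Resolver object] + [Resolver object]
  take object:  [object] + [object] + [object]
MRO: Visitor Optimizer Binder Printer Node Walker Emitter Resolver object
Walker is at position 5; next is Emitter.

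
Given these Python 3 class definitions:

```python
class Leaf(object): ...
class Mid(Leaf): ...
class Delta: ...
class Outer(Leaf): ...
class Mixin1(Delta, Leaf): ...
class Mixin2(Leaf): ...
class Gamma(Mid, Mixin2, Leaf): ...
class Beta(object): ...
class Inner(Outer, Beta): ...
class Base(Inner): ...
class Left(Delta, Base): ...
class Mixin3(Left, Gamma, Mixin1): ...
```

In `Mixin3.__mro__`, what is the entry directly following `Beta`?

object

L[Mixin3] = Mixin3 + merge(L[Left], L[Gamma], L[Mixin1], [Left Gamma Mixin1])
  take Left:  [Left Delta Base Inner Outer Leaf Beta object] + [Gamma Mid Mixin2 Leaf object] + [Mixin1 Delta Leaf object] + [Left Gamma Mixin1]
  take Gamma:  [Delta Base Inner Outer Leaf Beta object] + [Gamma Mid Mixin2 Leaf object] + [Mixin1 Delta Leaf object] + [Gamma Mixin1]
  take Mid:  [Delta Base Inner Outer Leaf Beta object] + [Mid Mixin2 Leaf object] + [Mixin1 Delta Leaf object] + [Mixin1]
  take Mixin2:  [Delta Base Inner Outer Leaf Beta object] + [Mixin2 Leaf object] + [Mixin1 Delta Leaf object] + [Mixin1]
  take Mixin1:  [Delta Base Inner Outer Leaf Beta object] + [Leaf object] + [Mixin1 Delta Leaf object] + [Mixin1]
  take Delta:  [Delta Base Inner Outer Leaf Beta object] + [Leaf object] + [Delta Leaf object]
  take Base:  [Base Inner Outer Leaf Beta object] + [Leaf object] + [Leaf object]
  take Inner:  [Inner Outer Leaf Beta object] + [Leaf object] + [Leaf object]
  take Outer:  [Outer Leaf Beta object] + [Leaf object] + [Leaf object]
  take Leaf:  [Leaf Beta object] + [Leaf object] + [Leaf object]
  take Beta:  [Beta object] + [object] + [object]
  take object:  [object] + [object] + [object]
MRO: Mixin3 Left Gamma Mid Mixin2 Mixin1 Delta Base Inner Outer Leaf Beta object
Beta is at position 11; next is object.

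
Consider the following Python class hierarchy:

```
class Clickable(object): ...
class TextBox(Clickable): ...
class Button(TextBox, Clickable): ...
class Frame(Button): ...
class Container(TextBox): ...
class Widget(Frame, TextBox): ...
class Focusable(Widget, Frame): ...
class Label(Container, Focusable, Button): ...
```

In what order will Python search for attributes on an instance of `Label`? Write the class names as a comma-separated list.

L[Label] = Label + merge(L[Container], L[Focusable], L[Button], [Container Focusable Button])
  take Container:  [Container TextBox Clickable object] + [Focusable Widget Frame Button TextBox Clickable object] + [Button TextBox Clickable object] + [Container Focusable Button]
  take Focusable:  [TextBox Clickable object] + [Focusable Widget Frame Button TextBox Clickable object] + [Button TextBox Clickable object] + [Focusable Button]
  take Widget:  [TextBox Clickable object] + [Widget Frame Button TextBox Clickable object] + [Button TextBox Clickable object] + [Button]
  take Frame:  [TextBox Clickable object] + [Frame Button TextBox Clickable object] + [Button TextBox Clickable object] + [Button]
  take Button:  [TextBox Clickable object] + [Button TextBox Clickable object] + [Button TextBox Clickable object] + [Button]
  take TextBox:  [TextBox Clickable object] + [TextBox Clickable object] + [TextBox Clickable object]
  take Clickable:  [Clickable object] + [Clickable object] + [Clickable object]
  take object:  [object] + [object] + [object]

Label, Container, Focusable, Widget, Frame, Button, TextBox, Clickable, object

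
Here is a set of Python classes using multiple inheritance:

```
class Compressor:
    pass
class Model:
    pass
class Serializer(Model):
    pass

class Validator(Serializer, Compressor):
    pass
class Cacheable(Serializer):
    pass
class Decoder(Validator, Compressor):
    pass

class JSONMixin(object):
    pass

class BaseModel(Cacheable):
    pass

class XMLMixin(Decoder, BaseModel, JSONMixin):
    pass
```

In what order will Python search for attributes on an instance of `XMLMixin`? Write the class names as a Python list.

L[XMLMixin] = XMLMixin + merge(L[Decoder], L[BaseModel], L[JSONMixin], [Decoder BaseModel JSONMixin])
  take Decoder:  [Decoder Validator Serializer Model Compressor object] + [BaseModel Cacheable Serializer Model object] + [JSONMixin object] + [Decoder BaseModel JSONMixin]
  take Validator:  [Validator Serializer Model Compressor object] + [BaseModel Cacheable Serializer Model object] + [JSONMixin object] + [BaseModel JSONMixin]
  take BaseModel:  [Serializer Model Compressor object] + [BaseModel Cacheable Serializer Model object] + [JSONMixin object] + [BaseModel JSONMixin]
  take Cacheable:  [Serializer Model Compressor object] + [Cacheable Serializer Model object] + [JSONMixin object] + [JSONMixin]
  take Serializer:  [Serializer Model Compressor object] + [Serializer Model object] + [JSONMixin object] + [JSONMixin]
  take Model:  [Model Compressor object] + [Model object] + [JSONMixin object] + [JSONMixin]
  take Compressor:  [Compressor object] + [object] + [JSONMixin object] + [JSONMixin]
  take JSONMixin:  [object] + [object] + [JSONMixin object] + [JSONMixin]
  take object:  [object] + [object] + [object]

[XMLMixin, Decoder, Validator, BaseModel, Cacheable, Serializer, Model, Compressor, JSONMixin, object]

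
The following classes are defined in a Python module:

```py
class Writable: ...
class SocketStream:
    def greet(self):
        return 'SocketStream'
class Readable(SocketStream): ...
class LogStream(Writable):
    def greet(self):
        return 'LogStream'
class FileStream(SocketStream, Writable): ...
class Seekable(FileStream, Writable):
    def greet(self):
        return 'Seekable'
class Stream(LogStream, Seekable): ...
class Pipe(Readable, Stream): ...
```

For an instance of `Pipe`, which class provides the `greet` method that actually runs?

LogStream

L[Pipe] = Pipe + merge(L[Readable], L[Stream], [Readable Stream])
  take Readable:  [Readable SocketStream object] + [Stream LogStream Seekable FileStream SocketStream Writable object] + [Readable Stream]
  take Stream:  [SocketStream object] + [Stream LogStream Seekable FileStream SocketStream Writable object] + [Stream]
  take LogStream:  [SocketStream object] + [LogStream Seekable FileStream SocketStream Writable object]
  take Seekable:  [SocketStream object] + [Seekable FileStream SocketStream Writable object]
  take FileStream:  [SocketStream object] + [FileStream SocketStream Writable object]
  take SocketStream:  [SocketStream object] + [SocketStream Writable object]
  take Writable:  [object] + [Writable object]
  take object:  [object] + [object]
MRO: Pipe Readable Stream LogStream Seekable FileStream SocketStream Writable object
greet is defined in: LogStream, Seekable, SocketStream. First along the MRO is LogStream.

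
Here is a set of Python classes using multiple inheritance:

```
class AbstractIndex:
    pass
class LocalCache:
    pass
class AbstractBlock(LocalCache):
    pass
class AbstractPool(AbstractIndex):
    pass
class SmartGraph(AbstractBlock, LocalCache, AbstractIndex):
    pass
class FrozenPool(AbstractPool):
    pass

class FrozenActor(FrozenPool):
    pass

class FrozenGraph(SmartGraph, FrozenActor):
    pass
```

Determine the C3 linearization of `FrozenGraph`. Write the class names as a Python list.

L[FrozenGraph] = FrozenGraph + merge(L[SmartGraph], L[FrozenActor], [SmartGraph FrozenActor])
  take SmartGraph:  [SmartGraph AbstractBlock LocalCache AbstractIndex object] + [FrozenActor FrozenPool AbstractPool AbstractIndex object] + [SmartGraph FrozenActor]
  take AbstractBlock:  [AbstractBlock LocalCache AbstractIndex object] + [FrozenActor FrozenPool AbstractPool AbstractIndex object] + [FrozenActor]
  take LocalCache:  [LocalCache AbstractIndex object] + [FrozenActor FrozenPool AbstractPool AbstractIndex object] + [FrozenActor]
  take FrozenActor:  [AbstractIndex object] + [FrozenActor FrozenPool AbstractPool AbstractIndex object] + [FrozenActor]
  take FrozenPool:  [AbstractIndex object] + [FrozenPool AbstractPool AbstractIndex object]
  take AbstractPool:  [AbstractIndex object] + [AbstractPool AbstractIndex object]
  take AbstractIndex:  [AbstractIndex object] + [AbstractIndex object]
  take object:  [object] + [object]

[FrozenGraph, SmartGraph, AbstractBlock, LocalCache, FrozenActor, FrozenPool, AbstractPool, AbstractIndex, object]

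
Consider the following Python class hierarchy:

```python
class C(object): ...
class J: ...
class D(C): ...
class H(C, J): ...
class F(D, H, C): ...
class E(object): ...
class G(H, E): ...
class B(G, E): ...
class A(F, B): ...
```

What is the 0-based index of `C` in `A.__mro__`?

6

L[A] = A + merge(L[F], L[B], [F B])
  take F:  [F D H C J object] + [B G H C J E object] + [F B]
  take D:  [D H C J object] + [B G H C J E object] + [B]
  take B:  [H C J object] + [B G H C J E object] + [B]
  take G:  [H C J object] + [G H C J E object]
  take H:  [H C J object] + [H C J E object]
  take C:  [C J object] + [C J E object]
  take J:  [J object] + [J E object]
  take E:  [object] + [E object]
  take object:  [object] + [object]
MRO: A F D B G H C J E object
C sits at index 6.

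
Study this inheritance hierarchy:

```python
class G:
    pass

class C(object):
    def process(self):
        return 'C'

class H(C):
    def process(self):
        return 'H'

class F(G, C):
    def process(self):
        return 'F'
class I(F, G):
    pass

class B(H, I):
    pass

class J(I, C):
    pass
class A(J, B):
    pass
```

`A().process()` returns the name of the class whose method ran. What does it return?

H

L[A] = A + merge(L[J], L[B], [J B])
  take J:  [J I F G C object] + [B H I F G C object] + [J B]
  take B:  [I F G C object] + [B H I F G C object] + [B]
  take H:  [I F G C object] + [H I F G C object]
  take I:  [I F G C object] + [I F G C object]
  take F:  [F G C object] + [F G C object]
  take G:  [G C object] + [G C object]
  take C:  [C object] + [C object]
  take object:  [object] + [object]
MRO: A J B H I F G C object
process is defined in: C, F, H. First along the MRO is H.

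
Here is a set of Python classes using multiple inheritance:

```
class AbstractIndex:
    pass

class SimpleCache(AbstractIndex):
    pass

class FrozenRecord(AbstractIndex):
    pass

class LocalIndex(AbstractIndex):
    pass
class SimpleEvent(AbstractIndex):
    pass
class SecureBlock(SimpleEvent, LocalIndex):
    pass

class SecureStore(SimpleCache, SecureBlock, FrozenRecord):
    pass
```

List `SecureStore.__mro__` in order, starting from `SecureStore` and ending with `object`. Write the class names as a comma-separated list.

L[SecureStore] = SecureStore + merge(L[SimpleCache], L[SecureBlock], L[FrozenRecord], [SimpleCache SecureBlock FrozenRecord])
  take SimpleCache:  [SimpleCache AbstractIndex object] + [SecureBlock SimpleEvent LocalIndex AbstractIndex object] + [FrozenRecord AbstractIndex object] + [SimpleCache SecureBlock FrozenRecord]
  take SecureBlock:  [AbstractIndex object] + [SecureBlock SimpleEvent LocalIndex AbstractIndex object] + [FrozenRecord AbstractIndex object] + [SecureBlock FrozenRecord]
  take SimpleEvent:  [AbstractIndex object] + [SimpleEvent LocalIndex AbstractIndex object] + [FrozenRecord AbstractIndex object] + [FrozenRecord]
  take LocalIndex:  [AbstractIndex object] + [LocalIndex AbstractIndex object] + [FrozenRecord AbstractIndex object] + [FrozenRecord]
  take FrozenRecord:  [AbstractIndex object] + [AbstractIndex object] + [FrozenRecord AbstractIndex object] + [FrozenRecord]
  take AbstractIndex:  [AbstractIndex object] + [AbstractIndex object] + [AbstractIndex object]
  take object:  [object] + [object] + [object]

SecureStore, SimpleCache, SecureBlock, SimpleEvent, LocalIndex, FrozenRecord, AbstractIndex, object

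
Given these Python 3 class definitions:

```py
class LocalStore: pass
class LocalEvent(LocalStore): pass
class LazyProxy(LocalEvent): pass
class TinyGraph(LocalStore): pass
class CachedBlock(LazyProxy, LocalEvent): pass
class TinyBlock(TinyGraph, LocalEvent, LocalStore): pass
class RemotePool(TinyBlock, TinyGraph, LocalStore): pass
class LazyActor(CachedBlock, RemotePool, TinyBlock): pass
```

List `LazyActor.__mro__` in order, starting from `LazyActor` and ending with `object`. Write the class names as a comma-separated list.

LazyActor, CachedBlock, LazyProxy, RemotePool, TinyBlock, TinyGraph, LocalEvent, LocalStore, object

L[LazyActor] = LazyActor + merge(L[CachedBlock], L[RemotePool], L[TinyBlock], [CachedBlock RemotePool TinyBlock])
  take CachedBlock:  [CachedBlock LazyProxy LocalEvent LocalStore object] + [RemotePool TinyBlock TinyGraph LocalEvent LocalStore object] + [TinyBlock TinyGraph LocalEvent LocalStore object] + [CachedBlock RemotePool TinyBlock]
  take LazyProxy:  [LazyProxy LocalEvent LocalStore object] + [RemotePool TinyBlock TinyGraph LocalEvent LocalStore object] + [TinyBlock TinyGraph LocalEvent LocalStore object] + [RemotePool TinyBlock]
  take RemotePool:  [LocalEvent LocalStore object] + [RemotePool TinyBlock TinyGraph LocalEvent LocalStore object] + [TinyBlock TinyGraph LocalEvent LocalStore object] + [RemotePool TinyBlock]
  take TinyBlock:  [LocalEvent LocalStore object] + [TinyBlock TinyGraph LocalEvent LocalStore object] + [TinyBlock TinyGraph LocalEvent LocalStore object] + [TinyBlock]
  take TinyGraph:  [LocalEvent LocalStore object] + [TinyGraph LocalEvent LocalStore object] + [TinyGraph LocalEvent LocalStore object]
  take LocalEvent:  [LocalEvent LocalStore object] + [LocalEvent LocalStore object] + [LocalEvent LocalStore object]
  take LocalStore:  [LocalStore object] + [LocalStore object] + [LocalStore object]
  take object:  [object] + [object] + [object]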